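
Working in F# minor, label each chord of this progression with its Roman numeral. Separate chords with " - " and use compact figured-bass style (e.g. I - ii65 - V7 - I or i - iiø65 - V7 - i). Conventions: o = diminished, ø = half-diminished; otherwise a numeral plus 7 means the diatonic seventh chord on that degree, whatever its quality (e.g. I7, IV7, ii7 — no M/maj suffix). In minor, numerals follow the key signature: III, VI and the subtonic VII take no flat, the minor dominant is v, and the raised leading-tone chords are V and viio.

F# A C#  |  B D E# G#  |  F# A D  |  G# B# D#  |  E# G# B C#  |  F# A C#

F#-A-C# has root F#, degree 1 in F# minor, so i.
B-D-E#-G#: fully diminished seventh chord on E# = scale degree 7 → viio43.
F#-A-D: major triad on D = scale degree 6 → VI6.
G#-B#-D#: a major triad on G#, the applied dominant of V → V/V.
E#-G#-B-C#: root C# is the dominant; dominant seventh chord there is V65.
F#-A-C#: minor triad on F# = scale degree 1 → i.

i - viio43 - VI6 - V/V - V65 - i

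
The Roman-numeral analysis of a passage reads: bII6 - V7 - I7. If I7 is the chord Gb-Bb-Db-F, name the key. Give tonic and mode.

The anchor chord is a major seventh chord on Gb, labeled I7.
If Gb is scale degree 1 and the mode makes that degree carry a major seventh chord, the tonic is Gb and the mode is major.

Gb major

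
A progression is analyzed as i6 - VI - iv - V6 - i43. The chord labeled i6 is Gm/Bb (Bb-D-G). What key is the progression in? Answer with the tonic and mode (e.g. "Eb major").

The chord Gm/Bb is a minor triad rooted on G; its label is i6.
If G is scale degree 1 and the mode makes that degree carry a minor triad, the tonic is G and the mode is minor.

G minor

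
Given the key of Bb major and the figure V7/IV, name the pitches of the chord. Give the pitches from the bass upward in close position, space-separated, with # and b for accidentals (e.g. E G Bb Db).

The slash means an applied dominant: we want the dominant of IV. In Bb major, IV is Eb major, and its dominant is built on Bb.
Building a dominant seventh chord on Bb gives Bb-D-F-Ab.

Bb D F Ab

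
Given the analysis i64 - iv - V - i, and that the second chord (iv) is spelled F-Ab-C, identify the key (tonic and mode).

C minor

iv is given as F-Ab-C — a minor triad with root F.
If F is scale degree 4 and the mode makes that degree carry a minor triad, the tonic is C and the mode is minor.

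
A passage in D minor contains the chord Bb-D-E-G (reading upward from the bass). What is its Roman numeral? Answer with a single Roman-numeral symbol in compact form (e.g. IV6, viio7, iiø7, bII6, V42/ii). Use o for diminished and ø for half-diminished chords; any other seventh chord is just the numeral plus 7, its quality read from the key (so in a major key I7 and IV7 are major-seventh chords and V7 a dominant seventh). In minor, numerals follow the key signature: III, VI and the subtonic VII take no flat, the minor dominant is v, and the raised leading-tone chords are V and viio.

iiø43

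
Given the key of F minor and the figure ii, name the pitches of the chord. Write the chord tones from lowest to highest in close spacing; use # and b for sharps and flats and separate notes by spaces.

G Bb D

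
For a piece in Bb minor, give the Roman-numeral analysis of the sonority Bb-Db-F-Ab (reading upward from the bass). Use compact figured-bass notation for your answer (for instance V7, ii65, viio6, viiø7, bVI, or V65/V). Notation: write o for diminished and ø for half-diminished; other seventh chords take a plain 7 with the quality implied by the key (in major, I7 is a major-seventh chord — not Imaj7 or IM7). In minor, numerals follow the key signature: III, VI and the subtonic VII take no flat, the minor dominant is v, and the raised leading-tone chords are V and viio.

Stacked in thirds the chord is Bb-Db-F-Ab: a minor seventh chord on Bb.
Bb is scale degree 1 in Bb minor, and a minor seventh chord on that degree is written i7.

i7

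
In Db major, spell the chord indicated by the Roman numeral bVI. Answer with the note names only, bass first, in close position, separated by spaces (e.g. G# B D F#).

Bbb Db Fb

Scale degree 6 in Db major is Bb; lowering it a half step gives Bbb. bVI is a major triad on the lowered sixth degree, borrowed from the parallel minor.
So the chord is Bbb-Db-Fb, a major triad.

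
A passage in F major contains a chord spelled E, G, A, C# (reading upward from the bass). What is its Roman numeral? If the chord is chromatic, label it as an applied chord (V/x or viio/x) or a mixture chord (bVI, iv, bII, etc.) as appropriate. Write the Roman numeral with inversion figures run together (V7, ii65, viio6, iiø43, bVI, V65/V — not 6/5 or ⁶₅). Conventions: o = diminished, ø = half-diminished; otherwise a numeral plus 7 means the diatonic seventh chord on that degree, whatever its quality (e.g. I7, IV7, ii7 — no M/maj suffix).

The pitches A-C#-E-G form a dominant seventh chord rooted on A.
A is not a diatonic chord root with this quality in F major, but it lies a perfect fifth above D (vi), so the chord functions as an applied dominant of vi.
With E in the bass the chord is in second inversion, so the figured bass is 43.

V43/vi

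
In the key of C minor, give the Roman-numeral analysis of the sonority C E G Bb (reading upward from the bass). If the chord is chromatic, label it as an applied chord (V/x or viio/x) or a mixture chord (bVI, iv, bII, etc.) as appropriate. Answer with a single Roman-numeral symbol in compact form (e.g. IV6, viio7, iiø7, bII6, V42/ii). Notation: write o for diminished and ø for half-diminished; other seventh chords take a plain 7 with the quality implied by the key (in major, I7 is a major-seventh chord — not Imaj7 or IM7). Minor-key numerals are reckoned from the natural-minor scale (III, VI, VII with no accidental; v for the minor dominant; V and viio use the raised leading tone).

Stacked in thirds the chord is C-E-G-Bb: a dominant seventh chord on C.
C is not a diatonic chord root with this quality in C minor, but it lies a perfect fifth above F (iv), so the chord functions as an applied dominant of iv.

V7/iv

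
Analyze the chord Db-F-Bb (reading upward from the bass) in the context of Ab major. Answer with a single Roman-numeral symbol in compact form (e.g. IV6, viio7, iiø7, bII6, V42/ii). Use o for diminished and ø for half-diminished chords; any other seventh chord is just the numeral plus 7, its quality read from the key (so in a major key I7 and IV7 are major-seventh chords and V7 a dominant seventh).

ii6

The pitches Bb-Db-F form a minor triad rooted on Bb.
In Ab major, Bb is the supertonic; the diatonic minor triad there is ii.
With Db in the bass the chord is in first inversion, so the figured bass is 6.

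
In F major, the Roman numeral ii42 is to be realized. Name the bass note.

F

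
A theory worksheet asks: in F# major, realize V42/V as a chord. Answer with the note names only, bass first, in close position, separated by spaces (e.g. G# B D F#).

The slash means an applied dominant: we want the dominant of V. In F# major, V is C# major, and its dominant is built on G#.
Building a dominant seventh chord on G# gives G#-B#-D#-F#.
With the 42 figure the chord is in third inversion; from the bass F# upward in close position it reads F#-G#-B#-D#.

F# G# B# D#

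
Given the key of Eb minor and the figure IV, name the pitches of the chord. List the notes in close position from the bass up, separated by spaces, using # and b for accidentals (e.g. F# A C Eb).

Scale degree 4 in Eb minor is Ab; here the chord built on it is altered to a major triad. IV is the major subdominant, borrowed from the parallel major.
So the chord is Ab-C-Eb.

Ab C Eb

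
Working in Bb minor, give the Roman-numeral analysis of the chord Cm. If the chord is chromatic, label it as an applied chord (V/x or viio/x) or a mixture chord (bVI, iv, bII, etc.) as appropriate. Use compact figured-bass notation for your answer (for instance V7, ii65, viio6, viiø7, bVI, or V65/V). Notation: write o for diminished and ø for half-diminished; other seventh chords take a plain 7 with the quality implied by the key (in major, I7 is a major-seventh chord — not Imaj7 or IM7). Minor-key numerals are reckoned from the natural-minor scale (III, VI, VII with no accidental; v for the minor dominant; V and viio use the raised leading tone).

ii

Stacked in thirds the chord is C-Eb-G: a minor triad on C.
C is the second degree of Bb minor. This is the minor supertonic, borrowed from the parallel major (the Dorian ii).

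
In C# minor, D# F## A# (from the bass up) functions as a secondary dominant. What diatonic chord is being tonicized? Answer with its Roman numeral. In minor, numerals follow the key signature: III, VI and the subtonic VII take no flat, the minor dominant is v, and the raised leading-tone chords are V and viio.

V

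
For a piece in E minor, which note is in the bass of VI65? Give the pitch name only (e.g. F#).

E

VI in E minor has root C; the chord is C-E-G-B.
The figure 65 means first inversion — the third is in the bass.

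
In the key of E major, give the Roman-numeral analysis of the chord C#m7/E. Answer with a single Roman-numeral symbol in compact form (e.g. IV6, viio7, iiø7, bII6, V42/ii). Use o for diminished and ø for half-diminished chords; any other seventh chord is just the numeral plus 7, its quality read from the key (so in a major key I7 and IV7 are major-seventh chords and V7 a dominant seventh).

vi65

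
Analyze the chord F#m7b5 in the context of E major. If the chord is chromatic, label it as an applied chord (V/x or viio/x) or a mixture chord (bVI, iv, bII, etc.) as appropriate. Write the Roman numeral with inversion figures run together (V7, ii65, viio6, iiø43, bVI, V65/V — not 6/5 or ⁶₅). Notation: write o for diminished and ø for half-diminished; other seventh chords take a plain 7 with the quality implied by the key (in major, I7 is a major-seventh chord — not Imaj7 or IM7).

The pitches F#-A-C-E form a half-diminished seventh chord rooted on F#.
F# is the second degree of E major. This is the half-diminished supertonic seventh, borrowed from the parallel minor.

iiø7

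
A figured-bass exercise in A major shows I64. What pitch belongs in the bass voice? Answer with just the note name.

E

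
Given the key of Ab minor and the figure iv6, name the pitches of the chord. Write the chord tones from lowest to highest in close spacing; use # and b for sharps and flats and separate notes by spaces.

Fb Ab Db

In Ab minor, scale degree 4 is Db, and the diatonic chord built there is a minor triad.
That chord is spelled Db-Fb-Ab.
With the 6 figure the chord is in first inversion; from the bass Fb upward in close position it reads Fb-Ab-Db.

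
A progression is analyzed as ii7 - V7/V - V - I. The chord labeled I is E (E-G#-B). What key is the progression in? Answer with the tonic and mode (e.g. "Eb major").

The anchor chord is a major triad on E, labeled I.
If E is scale degree 1 and the mode makes that degree carry a major triad, the tonic is E and the mode is major.

E major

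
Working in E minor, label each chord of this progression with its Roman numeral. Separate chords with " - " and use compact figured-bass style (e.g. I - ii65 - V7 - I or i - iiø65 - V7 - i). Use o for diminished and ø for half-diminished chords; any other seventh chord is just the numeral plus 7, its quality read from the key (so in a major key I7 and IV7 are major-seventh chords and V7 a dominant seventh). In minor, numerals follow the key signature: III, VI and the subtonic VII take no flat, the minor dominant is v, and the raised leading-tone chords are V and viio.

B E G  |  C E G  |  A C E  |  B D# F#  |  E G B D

i64 - VI - iv - V - i7

B-E-G: root E is the tonic; minor triad there is i64.
C-E-G has root C, degree 6 in E minor, so VI.
A-C-E has root A, degree 4 in E minor, so iv.
B-D#-F#: major triad on B = scale degree 5 → V.
E-G-B-D has root E, degree 1 in E minor, so i7.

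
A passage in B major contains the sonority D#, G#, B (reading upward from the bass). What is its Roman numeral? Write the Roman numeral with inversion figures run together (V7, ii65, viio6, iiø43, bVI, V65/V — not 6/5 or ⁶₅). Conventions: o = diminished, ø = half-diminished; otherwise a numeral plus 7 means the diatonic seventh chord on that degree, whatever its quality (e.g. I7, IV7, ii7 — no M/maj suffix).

The pitches G#-B-D# form a minor triad rooted on G#.
G# is scale degree 6 in B major, and a minor triad on that degree is written vi.
With D# in the bass the chord is in second inversion, so the figured bass is 64.

vi64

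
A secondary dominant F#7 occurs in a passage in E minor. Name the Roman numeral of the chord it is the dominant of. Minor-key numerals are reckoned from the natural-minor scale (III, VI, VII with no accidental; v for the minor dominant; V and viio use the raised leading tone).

The chord is a dominant seventh chord on F#.
A dominant resolves down a perfect fifth: F# → B. In E minor, B is scale degree 5, i.e. V.

V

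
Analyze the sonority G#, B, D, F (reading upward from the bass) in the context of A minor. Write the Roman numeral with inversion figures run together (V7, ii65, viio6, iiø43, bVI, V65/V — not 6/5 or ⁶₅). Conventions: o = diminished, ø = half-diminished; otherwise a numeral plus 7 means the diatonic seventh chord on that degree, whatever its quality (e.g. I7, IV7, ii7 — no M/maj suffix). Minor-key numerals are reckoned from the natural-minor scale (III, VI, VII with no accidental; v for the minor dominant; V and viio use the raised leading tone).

The pitches G#-B-D-F form a fully diminished seventh chord rooted on G#.
In A minor, G# is the leading tone; the diatonic fully diminished seventh chord there is viio7.

viio7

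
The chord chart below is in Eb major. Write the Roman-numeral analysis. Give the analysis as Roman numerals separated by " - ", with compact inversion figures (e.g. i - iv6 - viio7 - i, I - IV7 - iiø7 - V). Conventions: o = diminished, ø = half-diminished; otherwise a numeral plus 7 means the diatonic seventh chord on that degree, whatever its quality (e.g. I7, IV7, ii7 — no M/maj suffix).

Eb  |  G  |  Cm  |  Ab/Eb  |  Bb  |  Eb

Eb: major triad on Eb = scale degree 1 → I.
G: a major triad on G, the applied dominant of vi → V/vi.
Cm has root C, degree 6 in Eb major, so vi.
Ab/Eb: root Ab is the subdominant; major triad there is IV64.
Bb has root Bb, degree 5 in Eb major, so V.
Eb: major triad on Eb = scale degree 1 → I.

I - V/vi - vi - IV64 - V - I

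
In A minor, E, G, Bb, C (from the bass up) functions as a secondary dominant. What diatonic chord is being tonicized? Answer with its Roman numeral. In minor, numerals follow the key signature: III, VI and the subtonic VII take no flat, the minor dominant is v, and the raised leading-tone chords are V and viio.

The chord is a dominant seventh chord on C.
A dominant resolves down a perfect fifth: C → F. In A minor, F is scale degree 6, i.e. VI.

VI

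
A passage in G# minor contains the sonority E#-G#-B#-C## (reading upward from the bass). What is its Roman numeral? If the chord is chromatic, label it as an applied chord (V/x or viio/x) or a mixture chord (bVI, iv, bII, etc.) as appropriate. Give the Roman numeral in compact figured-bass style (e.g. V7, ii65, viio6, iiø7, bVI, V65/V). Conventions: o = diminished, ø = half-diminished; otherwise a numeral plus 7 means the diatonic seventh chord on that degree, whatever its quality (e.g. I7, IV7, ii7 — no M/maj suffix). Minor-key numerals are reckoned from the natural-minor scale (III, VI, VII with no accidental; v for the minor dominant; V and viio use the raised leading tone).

viiø65/V

Stacked in thirds the chord is C##-E#-G#-B#: a half-diminished seventh chord on C##.
C## sits a half step below D# (V in G# minor); a diminished chord there is the applied leading-tone chord of V.
With E# in the bass the chord is in first inversion, so the figured bass is 65.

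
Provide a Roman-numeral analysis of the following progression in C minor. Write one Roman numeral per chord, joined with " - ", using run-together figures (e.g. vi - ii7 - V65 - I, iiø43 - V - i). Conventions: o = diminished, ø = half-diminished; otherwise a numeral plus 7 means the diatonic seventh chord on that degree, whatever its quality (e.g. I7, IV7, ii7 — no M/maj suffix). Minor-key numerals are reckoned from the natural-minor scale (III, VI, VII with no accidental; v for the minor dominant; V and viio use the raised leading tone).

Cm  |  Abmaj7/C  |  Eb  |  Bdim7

i - VI65 - III - viio7

Cm: minor triad on C = scale degree 1 → i.
Abmaj7/C has root Ab, degree 6 in C minor, so VI65.
Eb has root Eb, degree 3 in C minor, so III.
Bdim7 has root B, degree 7 in C minor, so viio7.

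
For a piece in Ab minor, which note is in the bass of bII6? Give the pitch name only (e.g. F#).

Db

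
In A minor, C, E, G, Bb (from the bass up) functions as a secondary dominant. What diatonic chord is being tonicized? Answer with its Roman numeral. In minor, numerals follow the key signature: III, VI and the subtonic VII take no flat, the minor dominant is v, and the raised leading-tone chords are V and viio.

The chord is a dominant seventh chord on C.
A dominant resolves down a perfect fifth: C → F. In A minor, F is scale degree 6, i.e. VI.

VI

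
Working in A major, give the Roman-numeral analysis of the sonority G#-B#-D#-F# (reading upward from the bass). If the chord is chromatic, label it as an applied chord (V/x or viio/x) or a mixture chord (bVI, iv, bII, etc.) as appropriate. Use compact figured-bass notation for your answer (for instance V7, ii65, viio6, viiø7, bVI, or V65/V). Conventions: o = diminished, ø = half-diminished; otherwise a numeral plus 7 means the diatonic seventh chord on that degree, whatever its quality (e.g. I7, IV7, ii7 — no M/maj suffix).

The pitches G#-B#-D#-F# form a dominant seventh chord rooted on G#.
G# is not a diatonic chord root with this quality in A major, but it lies a perfect fifth above C# (iii), so the chord functions as an applied dominant of iii.

V7/iii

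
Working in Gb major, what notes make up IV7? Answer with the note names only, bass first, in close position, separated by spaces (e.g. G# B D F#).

Cb Eb Gb Bb

The numeral's case and figure indicate a major seventh chord. In Gb major its root, the fourth degree, is Cb.
Stacking thirds from Cb gives Cb-Eb-Gb-Bb.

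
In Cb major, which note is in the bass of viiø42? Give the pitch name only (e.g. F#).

Ab

viiø in Cb major has root Bb; the chord is Bb-Db-Fb-Ab.
The figure 42 means third inversion — the seventh is in the bass.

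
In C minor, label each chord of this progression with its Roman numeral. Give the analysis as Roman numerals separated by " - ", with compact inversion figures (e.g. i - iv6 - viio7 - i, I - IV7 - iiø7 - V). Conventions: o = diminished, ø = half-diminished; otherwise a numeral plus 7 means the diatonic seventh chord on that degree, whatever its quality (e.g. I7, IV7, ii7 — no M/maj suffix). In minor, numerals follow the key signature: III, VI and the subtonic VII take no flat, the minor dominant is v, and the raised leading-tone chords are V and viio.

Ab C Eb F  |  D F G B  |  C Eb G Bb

iv65 - V43 - i7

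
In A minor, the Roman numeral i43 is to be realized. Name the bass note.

i in A minor has root A; the chord is A-C-E-G.
The figure 43 means second inversion — the fifth is in the bass.

E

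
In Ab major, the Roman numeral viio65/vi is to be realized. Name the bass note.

The applied chord viio65/vi is rooted on E: E-G-Bb-Db.
The figure 65 means first inversion — the third is in the bass.

G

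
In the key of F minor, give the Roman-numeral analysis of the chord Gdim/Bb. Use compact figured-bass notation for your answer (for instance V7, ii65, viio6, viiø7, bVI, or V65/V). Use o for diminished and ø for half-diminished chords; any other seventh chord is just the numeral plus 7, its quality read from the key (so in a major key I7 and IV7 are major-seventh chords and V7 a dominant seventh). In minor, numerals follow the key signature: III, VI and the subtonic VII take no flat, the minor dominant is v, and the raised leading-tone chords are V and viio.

iio6

The pitches G-Bb-Db form a diminished triad rooted on G.
G is scale degree 2 in F minor, and a diminished triad on that degree is written iio.
With Bb in the bass the chord is in first inversion, so the figured bass is 6.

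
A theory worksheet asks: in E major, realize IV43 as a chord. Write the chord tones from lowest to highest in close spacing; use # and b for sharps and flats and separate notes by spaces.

The numeral's case and figure indicate a major seventh chord. In E major its root, scale degree 4, is A.
That chord is spelled A-C#-E-G#.
With the 43 figure the chord is in second inversion; from the bass E upward in close position it reads E-G#-A-C#.

E G# A C#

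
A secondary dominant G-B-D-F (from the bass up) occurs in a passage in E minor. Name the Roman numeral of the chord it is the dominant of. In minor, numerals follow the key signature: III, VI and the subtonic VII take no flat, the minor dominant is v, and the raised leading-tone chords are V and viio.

The chord is a dominant seventh chord on G.
A dominant resolves down a perfect fifth: G → C. In E minor, C is scale degree 6, i.e. VI.

VI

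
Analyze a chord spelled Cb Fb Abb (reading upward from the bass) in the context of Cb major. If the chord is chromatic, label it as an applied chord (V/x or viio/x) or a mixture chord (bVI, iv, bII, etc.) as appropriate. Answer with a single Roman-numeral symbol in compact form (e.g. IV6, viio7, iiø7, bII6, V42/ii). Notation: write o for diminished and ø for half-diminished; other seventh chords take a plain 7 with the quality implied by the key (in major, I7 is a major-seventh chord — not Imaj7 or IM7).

Stacked in thirds the chord is Fb-Abb-Cb: a minor triad on Fb.
Fb is the fourth degree of Cb major. This is the minor subdominant, borrowed from the parallel minor.
With Cb in the bass the chord is in second inversion, so the figured bass is 64.

iv64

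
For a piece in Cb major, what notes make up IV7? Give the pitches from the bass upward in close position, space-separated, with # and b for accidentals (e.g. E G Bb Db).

In Cb major, the subdominant is Fb, and the diatonic chord built there is a major seventh chord.
That chord is spelled Fb-Ab-Cb-Eb.

Fb Ab Cb Eb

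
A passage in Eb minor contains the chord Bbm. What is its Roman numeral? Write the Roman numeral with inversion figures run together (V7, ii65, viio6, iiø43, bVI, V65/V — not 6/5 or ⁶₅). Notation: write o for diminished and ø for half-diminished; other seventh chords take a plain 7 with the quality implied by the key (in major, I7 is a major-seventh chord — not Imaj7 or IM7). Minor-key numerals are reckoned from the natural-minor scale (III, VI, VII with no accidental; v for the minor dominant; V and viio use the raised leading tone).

v

Stacked in thirds the chord is Bb-Db-F: a minor triad on Bb.
Bb is scale degree 5 in Eb minor, and a minor triad on that degree is written v.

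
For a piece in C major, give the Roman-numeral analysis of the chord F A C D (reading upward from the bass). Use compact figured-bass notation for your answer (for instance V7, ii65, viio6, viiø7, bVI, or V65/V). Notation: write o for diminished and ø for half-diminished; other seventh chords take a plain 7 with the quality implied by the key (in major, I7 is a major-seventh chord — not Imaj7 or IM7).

ii65

The pitches D-F-A-C form a minor seventh chord rooted on D.
In C major, D is the supertonic; the diatonic minor seventh chord there is ii7.
With F in the bass the chord is in first inversion, so the figured bass is 65.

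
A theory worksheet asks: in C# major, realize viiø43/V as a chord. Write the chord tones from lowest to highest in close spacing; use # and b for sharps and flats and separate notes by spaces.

C# E# F## A#

The slash marks an applied leading-tone chord: viio of V. In C# major, V is G#, so the leading tone to it is F##, a half step below.
Building a half-diminished seventh chord on F## gives F##-A#-C#-E#.
With the 43 figure the chord is in second inversion; from the bass C# upward in close position it reads C#-E#-F##-A#.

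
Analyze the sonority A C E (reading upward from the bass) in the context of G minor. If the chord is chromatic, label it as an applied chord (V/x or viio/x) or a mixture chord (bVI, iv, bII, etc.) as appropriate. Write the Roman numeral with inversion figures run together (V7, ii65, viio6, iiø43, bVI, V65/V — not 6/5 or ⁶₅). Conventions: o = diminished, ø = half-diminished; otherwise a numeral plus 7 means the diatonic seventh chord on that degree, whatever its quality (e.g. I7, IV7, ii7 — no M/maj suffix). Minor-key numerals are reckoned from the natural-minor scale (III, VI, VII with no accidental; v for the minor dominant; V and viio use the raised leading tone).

ii

The pitches A-C-E form a minor triad rooted on A.
A is the second degree of G minor. This is the minor supertonic, borrowed from the parallel major (the Dorian ii).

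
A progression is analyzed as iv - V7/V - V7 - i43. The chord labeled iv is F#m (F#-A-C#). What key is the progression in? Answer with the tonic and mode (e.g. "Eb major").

C# minor

The anchor chord is a minor triad on F#, labeled iv.
iv on F# implies F# is the subdominant; that puts the tonic at C#, and the lowercase numeral fits minor mode.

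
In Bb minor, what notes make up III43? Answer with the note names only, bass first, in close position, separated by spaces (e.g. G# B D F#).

Ab C Db F

In Bb minor, the mediant is Db, and the diatonic chord built there is a major seventh chord.
Stacking thirds from Db gives Db-F-Ab-C.
The figured bass 43 indicates second inversion, placing the fifth (Ab) in the bass: Ab-C-Db-F.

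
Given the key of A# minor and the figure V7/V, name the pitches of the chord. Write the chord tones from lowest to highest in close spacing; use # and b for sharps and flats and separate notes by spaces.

B# D## F## A#

The slash means an applied dominant: we want the dominant of V. In A# minor, V is E# major, and its dominant is built on B#.
Building a dominant seventh chord on B# gives B#-D##-F##-A#.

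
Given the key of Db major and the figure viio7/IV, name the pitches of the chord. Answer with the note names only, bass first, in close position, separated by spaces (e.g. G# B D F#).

F Ab Cb Ebb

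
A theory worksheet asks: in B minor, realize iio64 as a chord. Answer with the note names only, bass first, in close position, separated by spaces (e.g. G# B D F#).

G C# E

In B minor, scale degree 2 is C#, and the diatonic chord built there is a diminished triad.
Stacking thirds from C# gives C#-E-G.
The figured bass 64 indicates second inversion, placing the fifth (G) in the bass: G-C#-E.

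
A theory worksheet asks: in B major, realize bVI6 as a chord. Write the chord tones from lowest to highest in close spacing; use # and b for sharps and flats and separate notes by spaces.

B D G

bVI6 is a major triad on the lowered sixth degree, borrowed from the parallel minor. In B major that root is G.
So the chord is G-B-D, a major triad.
The figured bass 6 indicates first inversion, placing the third (B) in the bass: B-D-G.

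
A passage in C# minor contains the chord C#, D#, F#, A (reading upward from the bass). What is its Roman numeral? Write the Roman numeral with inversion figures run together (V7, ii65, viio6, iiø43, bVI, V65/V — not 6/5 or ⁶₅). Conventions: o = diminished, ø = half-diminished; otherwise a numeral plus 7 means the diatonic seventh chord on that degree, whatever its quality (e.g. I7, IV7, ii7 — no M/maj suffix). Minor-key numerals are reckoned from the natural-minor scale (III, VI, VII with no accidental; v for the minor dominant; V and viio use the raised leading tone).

Stacked in thirds the chord is D#-F#-A-C#: a half-diminished seventh chord on D#.
In C# minor, D# is the supertonic; the diatonic half-diminished seventh chord there is iiø7.
With C# in the bass the chord is in third inversion, so the figured bass is 42.

iiø42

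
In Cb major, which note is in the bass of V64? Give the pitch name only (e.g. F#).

V in Cb major has root Gb; the chord is Gb-Bb-Db.
The figure 64 means second inversion — the fifth is in the bass.

Db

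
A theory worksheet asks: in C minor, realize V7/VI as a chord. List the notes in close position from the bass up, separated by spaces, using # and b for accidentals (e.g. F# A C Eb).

Eb G Bb Db

V7/VI is a secondary dominant — the dominant seventh of VI. VI in C minor is Ab, so the applied chord's root is Eb, a perfect fifth above.
Building a dominant seventh chord on Eb gives Eb-G-Bb-Db.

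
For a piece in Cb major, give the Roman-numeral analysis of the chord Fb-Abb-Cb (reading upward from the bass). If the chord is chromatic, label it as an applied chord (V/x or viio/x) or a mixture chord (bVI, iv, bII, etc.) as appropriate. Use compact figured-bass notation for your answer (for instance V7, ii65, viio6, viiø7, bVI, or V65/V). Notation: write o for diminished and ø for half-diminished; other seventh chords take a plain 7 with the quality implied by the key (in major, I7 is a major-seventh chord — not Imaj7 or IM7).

iv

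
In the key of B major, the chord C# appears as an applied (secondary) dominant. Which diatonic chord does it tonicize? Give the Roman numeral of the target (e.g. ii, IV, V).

V

The chord is a major triad on C#.
A dominant resolves down a perfect fifth: C# → F#. In B major, F# is scale degree 5, i.e. V.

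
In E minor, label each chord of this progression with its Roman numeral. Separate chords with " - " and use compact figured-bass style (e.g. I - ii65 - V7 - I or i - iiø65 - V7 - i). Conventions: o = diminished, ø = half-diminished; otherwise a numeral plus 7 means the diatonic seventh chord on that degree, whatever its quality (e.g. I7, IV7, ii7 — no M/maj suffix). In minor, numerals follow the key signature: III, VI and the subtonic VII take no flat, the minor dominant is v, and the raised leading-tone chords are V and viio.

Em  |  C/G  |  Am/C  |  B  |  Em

i - VI64 - iv6 - V - i

Em: minor triad on E = scale degree 1 → i.
C/G: major triad on C = scale degree 6 → VI64.
Am/C has root A, degree 4 in E minor, so iv6.
B: major triad on B = scale degree 5 → V.
Em has root E, degree 1 in E minor, so i.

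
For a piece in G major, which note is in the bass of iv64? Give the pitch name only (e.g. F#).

iv in G major has root C; the chord is C-Eb-G.
The figure 64 means second inversion — the fifth is in the bass.

G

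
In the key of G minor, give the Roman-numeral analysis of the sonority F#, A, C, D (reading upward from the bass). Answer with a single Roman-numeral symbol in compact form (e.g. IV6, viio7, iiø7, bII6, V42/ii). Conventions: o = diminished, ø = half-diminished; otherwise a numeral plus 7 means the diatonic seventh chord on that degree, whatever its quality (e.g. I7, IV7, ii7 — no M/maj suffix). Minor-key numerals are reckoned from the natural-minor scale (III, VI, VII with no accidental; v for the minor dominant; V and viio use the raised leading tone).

V65

Stacked in thirds the chord is D-F#-A-C: a dominant seventh chord on D.
D is scale degree 5 in G minor, and a dominant seventh chord on that degree is written V7.
With F# in the bass the chord is in first inversion, so the figured bass is 65.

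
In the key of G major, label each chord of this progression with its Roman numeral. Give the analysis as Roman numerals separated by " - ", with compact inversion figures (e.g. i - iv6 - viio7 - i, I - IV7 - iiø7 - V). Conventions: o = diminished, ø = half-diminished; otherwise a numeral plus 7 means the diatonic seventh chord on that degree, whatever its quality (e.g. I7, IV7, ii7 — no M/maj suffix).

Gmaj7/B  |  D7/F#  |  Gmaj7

I65 - V65 - I7

Gmaj7/B has root G, degree 1 in G major, so I65.
D7/F# has root D, degree 5 in G major, so V65.
Gmaj7 has root G, degree 1 in G major, so I7.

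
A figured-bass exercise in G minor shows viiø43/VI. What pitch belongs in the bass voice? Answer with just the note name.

Ab

The applied chord viiø43/VI is rooted on D: D-F-Ab-C.
The figure 43 means second inversion — the fifth is in the bass.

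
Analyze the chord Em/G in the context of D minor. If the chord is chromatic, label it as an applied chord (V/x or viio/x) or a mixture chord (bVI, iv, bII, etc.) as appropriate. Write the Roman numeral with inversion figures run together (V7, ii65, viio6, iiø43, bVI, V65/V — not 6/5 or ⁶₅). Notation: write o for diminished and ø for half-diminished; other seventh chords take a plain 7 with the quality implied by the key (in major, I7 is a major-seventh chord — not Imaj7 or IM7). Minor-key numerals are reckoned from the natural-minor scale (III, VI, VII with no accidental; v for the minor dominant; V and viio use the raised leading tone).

The pitches E-G-B form a minor triad rooted on E.
E is the second degree of D minor. This is the minor supertonic, borrowed from the parallel major (the Dorian ii).
With G in the bass the chord is in first inversion, so the figured bass is 6.

ii6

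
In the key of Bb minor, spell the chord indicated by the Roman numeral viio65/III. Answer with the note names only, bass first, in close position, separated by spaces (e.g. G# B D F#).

The slash marks an applied leading-tone chord: viio of III. In Bb minor, III is Db, so the leading tone to it is C, a half step below.
Building a fully diminished seventh chord on C gives C-Eb-Gb-Bbb.
With the 65 figure the chord is in first inversion; from the bass Eb upward in close position it reads Eb-Gb-Bbb-C.

Eb Gb Bbb C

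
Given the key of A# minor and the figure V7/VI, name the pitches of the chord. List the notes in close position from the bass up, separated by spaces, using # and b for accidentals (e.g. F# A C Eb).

The slash means an applied dominant: we want the dominant of VI. In A# minor, VI is F# major, and its dominant is built on C#.
Building a dominant seventh chord on C# gives C#-E#-G#-B.

C# E# G# B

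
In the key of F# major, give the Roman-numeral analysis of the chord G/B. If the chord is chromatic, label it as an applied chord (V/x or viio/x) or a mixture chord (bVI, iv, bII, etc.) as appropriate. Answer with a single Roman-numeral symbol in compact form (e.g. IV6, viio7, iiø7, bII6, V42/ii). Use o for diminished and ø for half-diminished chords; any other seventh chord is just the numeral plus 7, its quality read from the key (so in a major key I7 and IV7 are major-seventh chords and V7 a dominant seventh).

bII6

Stacked in thirds the chord is G-B-D: a major triad on G.
G is the lowered second degree of F# major (diatonic 2 would be G#). This is the Neapolitan sixth — a major triad on the lowered second degree, here in its customary first inversion.
With B in the bass the chord is in first inversion, so the figured bass is 6.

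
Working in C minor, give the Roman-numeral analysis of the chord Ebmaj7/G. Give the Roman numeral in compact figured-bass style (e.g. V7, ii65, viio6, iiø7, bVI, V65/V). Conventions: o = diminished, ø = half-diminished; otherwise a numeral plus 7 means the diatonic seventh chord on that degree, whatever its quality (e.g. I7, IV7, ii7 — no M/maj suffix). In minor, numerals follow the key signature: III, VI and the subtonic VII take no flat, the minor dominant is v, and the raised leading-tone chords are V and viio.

Stacked in thirds the chord is Eb-G-Bb-D: a major seventh chord on Eb.
Eb is scale degree 3 in C minor, and a major seventh chord on that degree is written III7.
With G in the bass the chord is in first inversion, so the figured bass is 65.

III65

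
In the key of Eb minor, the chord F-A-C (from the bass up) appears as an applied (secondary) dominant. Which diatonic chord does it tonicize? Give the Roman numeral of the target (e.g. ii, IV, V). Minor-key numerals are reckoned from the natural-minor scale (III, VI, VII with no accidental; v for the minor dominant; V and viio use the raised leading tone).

V

The chord is a major triad on F.
A dominant resolves down a perfect fifth: F → Bb. In Eb minor, Bb is scale degree 5, i.e. V.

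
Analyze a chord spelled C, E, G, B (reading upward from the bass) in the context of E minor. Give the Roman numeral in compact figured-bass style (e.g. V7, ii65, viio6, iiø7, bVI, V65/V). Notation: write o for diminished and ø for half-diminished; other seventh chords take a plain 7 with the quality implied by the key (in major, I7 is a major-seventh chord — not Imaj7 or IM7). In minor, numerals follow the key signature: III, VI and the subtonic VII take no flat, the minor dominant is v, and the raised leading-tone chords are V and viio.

The pitches C-E-G-B form a major seventh chord rooted on C.
C is scale degree 6 in E minor, and a major seventh chord on that degree is written VI7.

VI7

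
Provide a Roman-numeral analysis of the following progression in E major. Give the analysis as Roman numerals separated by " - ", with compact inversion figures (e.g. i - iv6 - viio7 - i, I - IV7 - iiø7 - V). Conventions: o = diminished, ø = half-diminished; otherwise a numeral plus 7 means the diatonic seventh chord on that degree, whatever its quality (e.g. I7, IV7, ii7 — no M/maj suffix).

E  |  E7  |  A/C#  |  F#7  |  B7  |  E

E: major triad on E = scale degree 1 → I.
E7 is the secondary dominant of IV (dominant seventh chord on E): V7/IV.
A/C#: major triad on A = scale degree 4 → IV6.
F#7: a dominant seventh chord on F#, the applied dominant of V → V7/V.
B7 has root B, degree 5 in E major, so V7.
E: major triad on E = scale degree 1 → I.

I - V7/IV - IV6 - V7/V - V7 - I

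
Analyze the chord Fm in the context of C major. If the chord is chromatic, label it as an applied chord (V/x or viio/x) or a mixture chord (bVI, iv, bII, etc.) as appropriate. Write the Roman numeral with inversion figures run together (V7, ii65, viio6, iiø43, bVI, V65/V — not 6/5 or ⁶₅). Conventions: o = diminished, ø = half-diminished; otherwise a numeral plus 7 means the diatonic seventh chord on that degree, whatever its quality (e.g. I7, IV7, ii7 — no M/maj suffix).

The pitches F-Ab-C form a minor triad rooted on F.
F is the fourth degree of C major. This is the minor subdominant, borrowed from the parallel minor.

iv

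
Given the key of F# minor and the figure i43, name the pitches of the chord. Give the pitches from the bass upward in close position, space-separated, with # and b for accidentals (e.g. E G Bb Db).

In F# minor, the first degree is F#, and the diatonic chord built there is a minor seventh chord.
Stacking thirds from F# gives F#-A-C#-E.
The figured bass 43 indicates second inversion, placing the fifth (C#) in the bass: C#-E-F#-A.

C# E F# A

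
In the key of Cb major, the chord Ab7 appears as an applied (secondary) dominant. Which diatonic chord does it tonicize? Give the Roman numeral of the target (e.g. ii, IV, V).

ii

The chord is a dominant seventh chord on Ab.
A dominant resolves down a perfect fifth: Ab → Db. In Cb major, Db is scale degree 2, i.e. ii.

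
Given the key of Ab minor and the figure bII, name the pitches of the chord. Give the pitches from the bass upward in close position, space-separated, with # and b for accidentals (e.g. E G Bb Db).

bII is the Neapolitan chord — a major triad on the lowered second degree. In Ab minor that root is Bbb.
So the chord is Bbb-Db-Fb, a major triad.

Bbb Db Fb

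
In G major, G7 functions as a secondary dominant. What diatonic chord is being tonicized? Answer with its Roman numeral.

IV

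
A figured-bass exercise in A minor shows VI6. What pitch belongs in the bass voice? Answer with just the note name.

VI in A minor has root F; the chord is F-A-C.
The figure 6 means first inversion — the third is in the bass.

A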